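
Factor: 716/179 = 2^2 = 4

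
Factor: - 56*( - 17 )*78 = 74256 = 2^4 * 3^1*7^1*13^1 * 17^1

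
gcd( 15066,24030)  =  54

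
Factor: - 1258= - 2^1*17^1*37^1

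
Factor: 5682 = 2^1*3^1*947^1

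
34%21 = 13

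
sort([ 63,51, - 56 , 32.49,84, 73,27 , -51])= [ - 56, - 51, 27,  32.49, 51,63,73,84 ]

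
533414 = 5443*98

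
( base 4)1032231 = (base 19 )DI2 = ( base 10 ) 5037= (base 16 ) 13AD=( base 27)6OF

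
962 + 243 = 1205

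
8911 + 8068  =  16979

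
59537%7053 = 3113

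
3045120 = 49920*61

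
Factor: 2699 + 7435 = 2^1*3^2* 563^1 = 10134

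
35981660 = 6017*5980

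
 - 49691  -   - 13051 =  - 36640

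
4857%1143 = 285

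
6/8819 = 6/8819 = 0.00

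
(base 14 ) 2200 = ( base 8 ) 13370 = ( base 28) 7e0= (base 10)5880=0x16f8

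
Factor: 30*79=2^1 *3^1 * 5^1*79^1 = 2370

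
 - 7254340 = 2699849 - 9954189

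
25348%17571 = 7777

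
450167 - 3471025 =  - 3020858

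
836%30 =26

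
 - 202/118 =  - 101/59 = -  1.71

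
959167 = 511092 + 448075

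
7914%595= 179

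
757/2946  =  757/2946 =0.26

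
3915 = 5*783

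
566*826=467516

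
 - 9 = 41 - 50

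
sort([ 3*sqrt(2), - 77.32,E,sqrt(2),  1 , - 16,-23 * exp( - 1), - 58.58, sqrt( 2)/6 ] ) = [ - 77.32, - 58.58, - 16, - 23*exp (-1),sqrt(2 )/6, 1,sqrt(2 ), E, 3*sqrt(2)]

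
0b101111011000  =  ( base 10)3032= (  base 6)22012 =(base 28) 3O8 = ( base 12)1908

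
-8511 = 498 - 9009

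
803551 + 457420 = 1260971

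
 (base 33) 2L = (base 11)7A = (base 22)3l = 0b1010111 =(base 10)87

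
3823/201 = 19 + 4/201 = 19.02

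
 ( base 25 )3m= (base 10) 97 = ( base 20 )4h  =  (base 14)6D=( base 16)61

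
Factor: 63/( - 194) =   -  2^(  -  1) *3^2  *7^1*97^( - 1 )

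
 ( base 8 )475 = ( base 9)382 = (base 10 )317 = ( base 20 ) FH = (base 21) f2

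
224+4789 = 5013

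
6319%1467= 451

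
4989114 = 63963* 78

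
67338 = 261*258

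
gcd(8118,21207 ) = 3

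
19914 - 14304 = 5610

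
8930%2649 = 983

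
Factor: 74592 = 2^5*3^2 * 7^1 *37^1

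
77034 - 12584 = 64450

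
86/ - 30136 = -1 + 15025/15068 = -0.00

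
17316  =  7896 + 9420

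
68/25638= 34/12819 = 0.00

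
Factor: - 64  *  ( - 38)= 2432= 2^7  *19^1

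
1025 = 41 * 25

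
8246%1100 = 546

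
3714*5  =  18570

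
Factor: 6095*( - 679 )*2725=- 5^3 * 7^1*23^1*53^1*97^1*109^1=- 11277426125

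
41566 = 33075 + 8491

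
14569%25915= 14569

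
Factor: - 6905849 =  - 83^1  *83203^1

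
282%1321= 282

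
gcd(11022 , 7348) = 3674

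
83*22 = 1826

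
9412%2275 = 312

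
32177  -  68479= -36302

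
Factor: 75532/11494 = 46/7 =2^1*7^(- 1)*23^1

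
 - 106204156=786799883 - 893004039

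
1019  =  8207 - 7188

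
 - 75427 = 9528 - 84955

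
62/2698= 31/1349 = 0.02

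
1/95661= 1/95661 = 0.00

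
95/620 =19/124 = 0.15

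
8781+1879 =10660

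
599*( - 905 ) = - 542095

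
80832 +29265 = 110097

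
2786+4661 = 7447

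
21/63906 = 7/21302 = 0.00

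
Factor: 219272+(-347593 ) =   -  128321 = - 128321^1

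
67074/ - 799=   -84  +  42/799 = - 83.95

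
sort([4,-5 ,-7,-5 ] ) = [ - 7,-5, - 5,4 ]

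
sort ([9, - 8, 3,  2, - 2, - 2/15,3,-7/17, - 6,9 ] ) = [ - 8, - 6, - 2, - 7/17, - 2/15,  2, 3,3,9 , 9 ]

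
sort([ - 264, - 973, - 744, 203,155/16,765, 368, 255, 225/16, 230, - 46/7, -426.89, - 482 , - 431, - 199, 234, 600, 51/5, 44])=[ - 973, - 744,-482, - 431, - 426.89, - 264,  -  199,-46/7, 155/16, 51/5 , 225/16,44, 203,230, 234, 255,  368, 600,  765 ] 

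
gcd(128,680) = 8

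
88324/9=9813 + 7/9 = 9813.78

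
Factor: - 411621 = -3^1*7^1*17^1*1153^1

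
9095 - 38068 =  - 28973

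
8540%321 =194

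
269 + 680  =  949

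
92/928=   23/232 = 0.10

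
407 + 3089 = 3496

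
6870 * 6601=45348870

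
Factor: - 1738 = -2^1*11^1*79^1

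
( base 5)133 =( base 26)1H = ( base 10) 43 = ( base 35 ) 18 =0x2b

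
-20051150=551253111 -571304261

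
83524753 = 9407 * 8879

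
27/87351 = 9/29117=0.00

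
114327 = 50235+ 64092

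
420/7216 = 105/1804 = 0.06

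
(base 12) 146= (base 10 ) 198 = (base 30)6I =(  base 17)bb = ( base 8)306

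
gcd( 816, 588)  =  12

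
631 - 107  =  524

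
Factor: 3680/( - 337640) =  -4/367 = -2^2 * 367^( - 1 ) 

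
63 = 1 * 63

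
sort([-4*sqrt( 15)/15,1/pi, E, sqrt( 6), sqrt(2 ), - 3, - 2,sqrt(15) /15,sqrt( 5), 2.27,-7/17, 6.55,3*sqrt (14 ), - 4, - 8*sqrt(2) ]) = [  -  8*sqrt( 2), - 4, - 3,  -  2,- 4*sqrt(15)/15, - 7/17,sqrt( 15) /15,1/pi, sqrt( 2 ),sqrt( 5 ), 2.27,  sqrt(6 ), E, 6.55,3 *sqrt( 14)]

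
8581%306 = 13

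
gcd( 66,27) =3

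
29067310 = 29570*983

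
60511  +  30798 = 91309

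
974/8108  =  487/4054 = 0.12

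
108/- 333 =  - 1 + 25/37  =  -  0.32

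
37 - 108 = - 71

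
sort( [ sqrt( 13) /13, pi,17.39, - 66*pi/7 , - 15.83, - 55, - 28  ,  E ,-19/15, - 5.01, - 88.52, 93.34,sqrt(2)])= [ - 88.52, - 55, - 66  *pi/7, - 28,  -  15.83, - 5.01, - 19/15, sqrt( 13)/13, sqrt( 2),E,pi,17.39, 93.34 ]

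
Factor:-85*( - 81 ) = 3^4*5^1*17^1 = 6885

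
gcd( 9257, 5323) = 1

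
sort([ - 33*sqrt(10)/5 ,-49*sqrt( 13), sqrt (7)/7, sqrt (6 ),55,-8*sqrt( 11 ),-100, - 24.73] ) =[ - 49*sqrt( 13 ) ,-100, - 8  *  sqrt( 11), - 24.73,-33*sqrt ( 10)/5,sqrt ( 7)/7,sqrt ( 6),55 ]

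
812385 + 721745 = 1534130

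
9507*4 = 38028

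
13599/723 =18  +  195/241 = 18.81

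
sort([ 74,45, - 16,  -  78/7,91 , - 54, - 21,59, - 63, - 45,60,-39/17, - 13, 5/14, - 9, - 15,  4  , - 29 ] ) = [ - 63 , - 54,-45,  -  29, - 21, -16,  -  15, -13,-78/7, - 9,  -  39/17, 5/14, 4,45,  59,60, 74,91]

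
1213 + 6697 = 7910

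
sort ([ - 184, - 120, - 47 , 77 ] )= [ - 184, - 120 , - 47, 77 ] 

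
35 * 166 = 5810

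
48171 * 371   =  17871441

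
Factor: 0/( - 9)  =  0^1=0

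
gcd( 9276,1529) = 1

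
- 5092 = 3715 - 8807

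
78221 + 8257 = 86478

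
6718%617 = 548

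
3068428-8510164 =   -  5441736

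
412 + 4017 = 4429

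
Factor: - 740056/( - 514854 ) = 370028/257427 = 2^2*3^( - 2 ) * 28603^( - 1 )*92507^1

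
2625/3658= 2625/3658 =0.72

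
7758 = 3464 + 4294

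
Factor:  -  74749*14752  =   - 2^5* 17^1*461^1*4397^1 = - 1102697248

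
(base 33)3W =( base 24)5B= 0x83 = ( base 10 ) 131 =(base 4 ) 2003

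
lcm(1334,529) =30682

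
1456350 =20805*70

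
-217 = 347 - 564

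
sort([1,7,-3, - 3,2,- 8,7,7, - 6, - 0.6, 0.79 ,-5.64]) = [ - 8,-6, - 5.64, - 3, - 3, - 0.6,  0.79,1, 2, 7, 7,7] 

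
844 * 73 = 61612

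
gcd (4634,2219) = 7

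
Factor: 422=2^1*211^1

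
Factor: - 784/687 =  - 2^4*3^ (-1)*7^2*229^ (- 1)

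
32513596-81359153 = -48845557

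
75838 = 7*10834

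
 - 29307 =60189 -89496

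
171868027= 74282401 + 97585626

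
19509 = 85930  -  66421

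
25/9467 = 25/9467 = 0.00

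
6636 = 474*14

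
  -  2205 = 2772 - 4977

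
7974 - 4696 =3278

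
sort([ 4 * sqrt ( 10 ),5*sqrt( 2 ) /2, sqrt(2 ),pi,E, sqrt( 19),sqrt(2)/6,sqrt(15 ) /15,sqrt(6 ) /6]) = [sqrt (2) /6,sqrt(15 )/15,sqrt( 6) /6, sqrt( 2 ), E, pi, 5*sqrt( 2 ) /2,sqrt(19) , 4 * sqrt( 10 ) ]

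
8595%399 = 216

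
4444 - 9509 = - 5065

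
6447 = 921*7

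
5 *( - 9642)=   -  48210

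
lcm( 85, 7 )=595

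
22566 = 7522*3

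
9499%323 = 132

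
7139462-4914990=2224472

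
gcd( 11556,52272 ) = 108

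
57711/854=57711/854 = 67.58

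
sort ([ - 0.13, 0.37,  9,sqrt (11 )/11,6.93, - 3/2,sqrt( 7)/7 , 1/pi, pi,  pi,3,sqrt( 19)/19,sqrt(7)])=[ - 3/2 , - 0.13, sqrt (19)/19, sqrt(11)/11,1/pi,0.37,sqrt( 7)/7,sqrt (7),3,pi, pi,6.93,9 ] 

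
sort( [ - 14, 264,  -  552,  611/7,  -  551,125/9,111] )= [-552,-551,  -  14, 125/9, 611/7,111, 264] 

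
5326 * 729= 3882654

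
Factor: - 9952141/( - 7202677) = 71^1*223^( - 1)*32299^(  -  1 )*140171^1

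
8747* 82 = 717254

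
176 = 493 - 317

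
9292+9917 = 19209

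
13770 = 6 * 2295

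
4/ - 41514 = -1 + 20755/20757 = -0.00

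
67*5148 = 344916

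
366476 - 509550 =- 143074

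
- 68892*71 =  - 4891332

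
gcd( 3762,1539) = 171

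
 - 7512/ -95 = 79 + 7/95 = 79.07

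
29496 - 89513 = -60017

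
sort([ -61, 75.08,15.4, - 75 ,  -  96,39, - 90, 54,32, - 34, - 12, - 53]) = [ - 96, - 90,-75, -61,- 53,-34, - 12, 15.4, 32,39, 54,75.08 ] 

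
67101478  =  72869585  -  5768107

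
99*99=9801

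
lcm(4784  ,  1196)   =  4784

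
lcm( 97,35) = 3395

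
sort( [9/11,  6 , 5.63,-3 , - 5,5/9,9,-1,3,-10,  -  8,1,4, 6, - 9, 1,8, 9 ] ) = [  -  10, - 9, - 8,  -  5,-3,-1, 5/9,9/11,1,1,  3,4, 5.63,6,6, 8,9,9] 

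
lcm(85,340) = 340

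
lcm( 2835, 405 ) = 2835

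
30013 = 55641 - 25628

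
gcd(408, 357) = 51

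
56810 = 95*598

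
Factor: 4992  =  2^7*3^1*13^1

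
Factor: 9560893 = 23^1 *415691^1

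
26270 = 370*71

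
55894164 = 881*63444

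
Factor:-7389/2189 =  - 3^2*11^( - 1)*199^( - 1)*821^1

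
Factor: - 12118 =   -  2^1*73^1*83^1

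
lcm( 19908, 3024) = 238896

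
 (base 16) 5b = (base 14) 67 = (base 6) 231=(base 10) 91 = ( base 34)2N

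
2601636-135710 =2465926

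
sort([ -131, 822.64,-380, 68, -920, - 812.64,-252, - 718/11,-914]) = [ - 920, - 914,-812.64, - 380, - 252,- 131 , - 718/11, 68, 822.64 ]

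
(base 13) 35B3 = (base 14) 2a98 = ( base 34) 6J0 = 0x1d9e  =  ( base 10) 7582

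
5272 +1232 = 6504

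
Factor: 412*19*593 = 2^2*19^1*103^1 * 593^1= 4642004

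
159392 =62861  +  96531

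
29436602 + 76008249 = 105444851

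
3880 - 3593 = 287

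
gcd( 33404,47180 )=28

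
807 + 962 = 1769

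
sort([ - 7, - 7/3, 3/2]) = [ - 7, - 7/3,3/2]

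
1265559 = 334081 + 931478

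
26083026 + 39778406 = 65861432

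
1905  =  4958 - 3053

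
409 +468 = 877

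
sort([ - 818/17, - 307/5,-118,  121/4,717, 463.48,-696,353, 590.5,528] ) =[ - 696,-118,-307/5, - 818/17,121/4,353,463.48 , 528, 590.5, 717 ] 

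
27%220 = 27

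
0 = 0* 9641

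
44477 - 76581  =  - 32104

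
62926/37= 1700 + 26/37=1700.70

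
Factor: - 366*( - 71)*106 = 2754516 = 2^2 *3^1 * 53^1*61^1*71^1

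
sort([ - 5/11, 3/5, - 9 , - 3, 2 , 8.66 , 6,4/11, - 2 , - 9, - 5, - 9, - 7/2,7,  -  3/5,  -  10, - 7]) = [ - 10, - 9, - 9,-9,- 7, - 5, - 7/2, - 3, - 2, - 3/5, - 5/11, 4/11,3/5,2, 6,  7, 8.66]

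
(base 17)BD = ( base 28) 74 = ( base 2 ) 11001000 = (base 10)200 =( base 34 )5U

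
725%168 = 53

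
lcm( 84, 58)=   2436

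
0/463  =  0=0.00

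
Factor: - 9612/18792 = -89/174 = - 2^ (-1) * 3^( - 1) * 29^(-1) * 89^1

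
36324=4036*9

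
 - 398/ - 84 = 4+31/42=4.74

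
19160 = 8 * 2395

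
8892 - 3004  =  5888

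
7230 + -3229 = 4001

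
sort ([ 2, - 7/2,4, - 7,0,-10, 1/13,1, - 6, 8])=[-10,-7, -6, - 7/2, 0,1/13,1,2, 4,8] 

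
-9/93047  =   - 1 + 93038/93047 = -0.00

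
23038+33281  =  56319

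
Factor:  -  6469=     -  6469^1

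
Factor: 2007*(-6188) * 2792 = -34674730272 = - 2^5*3^2*7^1*13^1*17^1*223^1* 349^1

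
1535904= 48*31998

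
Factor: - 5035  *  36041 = -181466435 = - 5^1*19^1*23^1 * 53^1*1567^1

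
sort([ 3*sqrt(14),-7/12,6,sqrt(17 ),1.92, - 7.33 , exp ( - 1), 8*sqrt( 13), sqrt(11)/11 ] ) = [ - 7.33, -7/12, sqrt(11 ) /11,  exp( -1 ),1.92, sqrt(17),6, 3 *sqrt(14 ),  8 *sqrt(13) ] 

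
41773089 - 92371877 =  - 50598788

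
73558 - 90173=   -  16615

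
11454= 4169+7285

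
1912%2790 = 1912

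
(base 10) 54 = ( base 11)4a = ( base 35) 1J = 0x36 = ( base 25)24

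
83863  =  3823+80040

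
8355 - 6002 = 2353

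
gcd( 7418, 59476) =2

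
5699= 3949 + 1750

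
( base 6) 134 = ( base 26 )26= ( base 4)322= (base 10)58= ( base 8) 72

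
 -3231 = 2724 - 5955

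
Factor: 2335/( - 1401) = - 5/3 = -3^ ( - 1 )*  5^1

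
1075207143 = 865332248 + 209874895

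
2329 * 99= 230571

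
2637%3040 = 2637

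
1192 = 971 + 221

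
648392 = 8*81049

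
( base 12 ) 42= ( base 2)110010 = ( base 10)50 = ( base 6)122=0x32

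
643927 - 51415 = 592512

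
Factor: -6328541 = - 6328541^1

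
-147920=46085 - 194005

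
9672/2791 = 3 + 1299/2791  =  3.47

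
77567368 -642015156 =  - 564447788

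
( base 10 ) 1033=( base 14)53b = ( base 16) 409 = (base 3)1102021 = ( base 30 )14d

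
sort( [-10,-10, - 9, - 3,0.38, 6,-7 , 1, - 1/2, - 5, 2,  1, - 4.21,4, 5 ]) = [- 10, - 10, - 9,  -  7, - 5, - 4.21,-3,-1/2,0.38,1 , 1, 2,  4,5,6] 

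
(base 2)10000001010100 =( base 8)20124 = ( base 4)2001110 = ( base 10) 8276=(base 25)d61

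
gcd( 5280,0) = 5280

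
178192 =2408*74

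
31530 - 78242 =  - 46712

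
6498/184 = 35 + 29/92=35.32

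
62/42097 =62/42097 = 0.00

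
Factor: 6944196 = 2^2*3^1*7^1*19^2*229^1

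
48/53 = 48/53=0.91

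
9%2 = 1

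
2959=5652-2693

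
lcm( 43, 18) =774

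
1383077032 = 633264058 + 749812974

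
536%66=8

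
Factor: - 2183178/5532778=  - 1091589/2766389 = -3^1*29^1*12547^1*2766389^( - 1)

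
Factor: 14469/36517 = 21/53 = 3^1*7^1*53^( - 1)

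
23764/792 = 30 + 1/198 =30.01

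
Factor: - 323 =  - 17^1*19^1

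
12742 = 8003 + 4739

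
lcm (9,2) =18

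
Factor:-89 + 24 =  - 5^1*13^1= -65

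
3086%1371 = 344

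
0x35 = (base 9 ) 58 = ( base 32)1l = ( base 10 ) 53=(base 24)25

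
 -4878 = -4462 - 416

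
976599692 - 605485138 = 371114554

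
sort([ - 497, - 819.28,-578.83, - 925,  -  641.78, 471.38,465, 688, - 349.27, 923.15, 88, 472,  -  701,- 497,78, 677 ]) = [  -  925, - 819.28, - 701,  -  641.78, - 578.83, - 497,-497, - 349.27,78 , 88, 465, 471.38,472,677,688,923.15]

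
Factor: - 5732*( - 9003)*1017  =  2^2*3^3*113^1*1433^1*3001^1 =52482484332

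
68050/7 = 68050/7= 9721.43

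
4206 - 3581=625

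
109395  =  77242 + 32153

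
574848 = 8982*64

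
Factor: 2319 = 3^1 * 773^1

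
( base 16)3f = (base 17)3C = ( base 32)1v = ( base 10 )63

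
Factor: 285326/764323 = 2^1*7^( - 1 )*137^( - 1)*179^1 = 358/959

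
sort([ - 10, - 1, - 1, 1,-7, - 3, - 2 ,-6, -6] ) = [ - 10, - 7, - 6, - 6, - 3,-2, - 1, - 1, 1 ] 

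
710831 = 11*64621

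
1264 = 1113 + 151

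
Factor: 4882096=2^4*305131^1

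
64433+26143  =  90576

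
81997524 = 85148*963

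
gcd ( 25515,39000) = 15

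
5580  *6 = 33480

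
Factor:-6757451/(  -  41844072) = 2^( - 3 )*3^( - 1) * 17^(-1)*102559^ ( - 1) * 6757451^1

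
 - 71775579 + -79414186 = -151189765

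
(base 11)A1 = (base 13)87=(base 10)111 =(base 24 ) 4f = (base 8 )157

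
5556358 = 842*6599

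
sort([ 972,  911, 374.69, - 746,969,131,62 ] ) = [ - 746, 62,131,374.69, 911, 969,  972] 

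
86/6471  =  86/6471= 0.01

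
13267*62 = 822554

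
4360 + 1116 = 5476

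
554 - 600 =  - 46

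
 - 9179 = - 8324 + - 855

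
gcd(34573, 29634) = 4939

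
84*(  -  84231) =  - 7075404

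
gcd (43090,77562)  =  8618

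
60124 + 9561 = 69685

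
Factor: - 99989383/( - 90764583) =7691491/6981891=3^(-1 )*7^( - 1 )*332471^(  -  1)*7691491^1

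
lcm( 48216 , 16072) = 48216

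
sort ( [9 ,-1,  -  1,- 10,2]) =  [ - 10, -1, - 1, 2,9]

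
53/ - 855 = -53/855 = - 0.06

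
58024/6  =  29012/3   =  9670.67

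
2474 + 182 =2656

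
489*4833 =2363337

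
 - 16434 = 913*( - 18 ) 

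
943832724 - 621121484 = 322711240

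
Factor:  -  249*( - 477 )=3^3* 53^1*83^1  =  118773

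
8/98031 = 8/98031=0.00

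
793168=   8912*89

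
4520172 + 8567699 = 13087871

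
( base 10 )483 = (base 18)18f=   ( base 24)k3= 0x1E3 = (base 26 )if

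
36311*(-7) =-254177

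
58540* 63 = 3688020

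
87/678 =29/226 = 0.13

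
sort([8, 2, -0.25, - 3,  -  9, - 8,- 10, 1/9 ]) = [  -  10 , - 9, -8,  -  3,  -  0.25, 1/9, 2,8] 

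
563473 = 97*5809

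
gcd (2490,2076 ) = 6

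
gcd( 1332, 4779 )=9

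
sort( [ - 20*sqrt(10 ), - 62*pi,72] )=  [ - 62*pi, - 20*sqrt (10 ),72]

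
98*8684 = 851032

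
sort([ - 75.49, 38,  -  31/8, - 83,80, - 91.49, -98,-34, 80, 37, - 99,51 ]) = [ - 99, - 98,  -  91.49, - 83, - 75.49,  -  34,-31/8,37,  38 , 51, 80,80] 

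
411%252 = 159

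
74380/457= 162 + 346/457 =162.76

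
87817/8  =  87817/8=10977.12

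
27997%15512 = 12485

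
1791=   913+878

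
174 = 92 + 82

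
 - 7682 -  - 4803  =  -2879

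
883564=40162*22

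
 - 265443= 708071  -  973514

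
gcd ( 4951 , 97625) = 1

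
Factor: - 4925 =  - 5^2*197^1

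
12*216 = 2592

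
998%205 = 178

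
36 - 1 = 35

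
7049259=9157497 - 2108238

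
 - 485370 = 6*( - 80895 )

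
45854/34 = 22927/17  =  1348.65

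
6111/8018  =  6111/8018 = 0.76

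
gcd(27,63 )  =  9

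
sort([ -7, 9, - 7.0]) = [- 7, - 7.0, 9] 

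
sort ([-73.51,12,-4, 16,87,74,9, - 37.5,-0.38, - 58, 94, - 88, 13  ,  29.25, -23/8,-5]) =[ - 88  , - 73.51, - 58, - 37.5, - 5,-4, - 23/8,-0.38,9, 12,13,16, 29.25,74,87,  94] 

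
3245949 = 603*5383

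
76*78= 5928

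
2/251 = 2/251 =0.01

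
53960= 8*6745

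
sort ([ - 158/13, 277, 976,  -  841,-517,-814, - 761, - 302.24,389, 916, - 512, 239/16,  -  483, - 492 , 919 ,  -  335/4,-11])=[ - 841 , -814,-761, - 517, - 512  , - 492,-483, -302.24,-335/4,-158/13, - 11, 239/16 , 277, 389, 916 , 919, 976]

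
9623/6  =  1603 + 5/6 =1603.83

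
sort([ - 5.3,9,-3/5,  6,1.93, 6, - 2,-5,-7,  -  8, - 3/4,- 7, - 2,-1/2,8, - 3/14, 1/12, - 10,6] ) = [-10, - 8, - 7, - 7,-5.3, - 5, - 2,-2, - 3/4,  -  3/5,-1/2, -3/14, 1/12, 1.93,6, 6,6, 8, 9 ]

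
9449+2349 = 11798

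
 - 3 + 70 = 67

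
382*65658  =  25081356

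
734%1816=734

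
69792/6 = 11632 = 11632.00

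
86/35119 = 86/35119 = 0.00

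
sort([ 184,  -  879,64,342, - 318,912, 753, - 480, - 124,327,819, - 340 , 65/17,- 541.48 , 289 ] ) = [ - 879, - 541.48,-480, - 340 , - 318, - 124, 65/17,64, 184,289, 327, 342, 753,819, 912] 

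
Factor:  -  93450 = - 2^1*3^1*5^2*7^1 * 89^1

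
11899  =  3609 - - 8290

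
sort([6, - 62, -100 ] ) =[ -100, - 62,6 ]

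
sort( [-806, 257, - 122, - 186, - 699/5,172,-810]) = [  -  810, - 806,  -  186,-699/5 , - 122,172  ,  257]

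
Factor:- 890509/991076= - 2^( - 2)*47^1*18947^1*247769^(- 1)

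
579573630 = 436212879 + 143360751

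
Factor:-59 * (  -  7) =413 = 7^1*59^1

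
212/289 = 212/289= 0.73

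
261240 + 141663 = 402903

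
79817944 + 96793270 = 176611214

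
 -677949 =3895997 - 4573946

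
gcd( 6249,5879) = 1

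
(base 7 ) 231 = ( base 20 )60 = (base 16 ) 78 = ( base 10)120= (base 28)48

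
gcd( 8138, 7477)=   1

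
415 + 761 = 1176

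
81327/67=1213 + 56/67 =1213.84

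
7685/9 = 853+8/9 =853.89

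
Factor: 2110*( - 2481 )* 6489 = -2^1*3^3*5^1*7^1*103^1*211^1*827^1= - 33969330990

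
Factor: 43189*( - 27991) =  - 1208903299 = - 23^1  *1217^1 * 43189^1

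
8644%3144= 2356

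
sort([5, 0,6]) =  [0 , 5, 6]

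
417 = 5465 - 5048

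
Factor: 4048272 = 2^4*3^3*9371^1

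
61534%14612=3086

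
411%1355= 411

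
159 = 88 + 71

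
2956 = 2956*1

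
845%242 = 119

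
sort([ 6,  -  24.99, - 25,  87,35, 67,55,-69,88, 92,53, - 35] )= [ - 69 ,-35,-25, - 24.99,6,35,53,55, 67, 87,88,92 ] 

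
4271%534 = 533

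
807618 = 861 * 938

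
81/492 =27/164 =0.16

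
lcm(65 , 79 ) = 5135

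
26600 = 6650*4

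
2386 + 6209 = 8595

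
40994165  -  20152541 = 20841624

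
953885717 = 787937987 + 165947730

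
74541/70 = 74541/70 = 1064.87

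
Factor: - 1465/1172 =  - 2^( - 2)*5^1 = -5/4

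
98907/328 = 301 + 179/328 = 301.55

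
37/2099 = 37/2099 = 0.02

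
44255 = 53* 835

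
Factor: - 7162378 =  - 2^1 * 3581189^1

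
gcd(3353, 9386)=1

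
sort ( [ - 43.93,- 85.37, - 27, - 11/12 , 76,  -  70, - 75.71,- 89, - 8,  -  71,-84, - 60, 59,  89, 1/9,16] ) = [ - 89,-85.37, - 84, - 75.71 ,  -  71, - 70, - 60, - 43.93, - 27, -8 , -11/12, 1/9, 16,59,76, 89]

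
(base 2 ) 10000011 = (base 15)8b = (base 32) 43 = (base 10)131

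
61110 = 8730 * 7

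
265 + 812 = 1077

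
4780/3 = 1593 + 1/3 = 1593.33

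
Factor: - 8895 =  - 3^1*5^1*593^1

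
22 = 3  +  19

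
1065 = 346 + 719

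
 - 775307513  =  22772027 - 798079540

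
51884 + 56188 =108072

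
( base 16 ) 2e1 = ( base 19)20F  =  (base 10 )737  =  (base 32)N1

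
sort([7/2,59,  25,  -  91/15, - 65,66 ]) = [ - 65, - 91/15,7/2, 25,59, 66 ]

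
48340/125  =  386  +  18/25 =386.72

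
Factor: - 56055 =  - 3^1*5^1*  37^1*101^1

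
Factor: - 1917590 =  - 2^1*5^1*233^1 * 823^1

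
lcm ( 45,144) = 720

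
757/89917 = 757/89917 =0.01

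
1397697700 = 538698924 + 858998776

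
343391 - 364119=-20728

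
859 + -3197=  - 2338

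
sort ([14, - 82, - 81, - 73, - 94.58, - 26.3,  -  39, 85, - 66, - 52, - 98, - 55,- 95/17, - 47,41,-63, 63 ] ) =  [ - 98 ,-94.58, - 82, - 81, - 73,  -  66, - 63, - 55, - 52, - 47 ,-39 , - 26.3,  -  95/17 , 14,41, 63, 85 ] 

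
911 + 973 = 1884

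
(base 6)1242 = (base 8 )472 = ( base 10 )314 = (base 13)1B2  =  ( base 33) 9H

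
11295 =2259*5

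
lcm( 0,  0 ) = 0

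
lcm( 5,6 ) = 30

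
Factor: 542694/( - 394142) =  - 3^1*7^(-1 )*47^ ( - 1)*151^1 = - 453/329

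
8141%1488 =701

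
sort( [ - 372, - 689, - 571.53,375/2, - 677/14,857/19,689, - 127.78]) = [ - 689, - 571.53, - 372 ,-127.78, - 677/14, 857/19, 375/2 , 689]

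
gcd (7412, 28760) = 4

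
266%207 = 59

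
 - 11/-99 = 1/9 = 0.11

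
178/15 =178/15 = 11.87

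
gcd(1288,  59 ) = 1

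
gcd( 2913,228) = 3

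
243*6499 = 1579257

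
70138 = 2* 35069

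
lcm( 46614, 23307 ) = 46614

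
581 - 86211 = -85630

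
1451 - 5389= -3938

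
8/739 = 8/739 = 0.01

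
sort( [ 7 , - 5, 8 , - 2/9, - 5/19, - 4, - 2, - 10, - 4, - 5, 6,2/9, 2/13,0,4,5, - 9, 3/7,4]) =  [ -10,  -  9,  -  5, -5, - 4, - 4, - 2, - 5/19, - 2/9,0,2/13,2/9,  3/7 , 4,4,5, 6 , 7,8]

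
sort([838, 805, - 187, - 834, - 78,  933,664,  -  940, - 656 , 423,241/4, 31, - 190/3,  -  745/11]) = [ - 940, - 834, - 656, - 187 ,- 78, - 745/11, - 190/3, 31,241/4,423,664, 805,838,933 ] 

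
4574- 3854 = 720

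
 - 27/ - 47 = 27/47=0.57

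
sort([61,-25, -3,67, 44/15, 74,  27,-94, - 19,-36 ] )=[ - 94,-36,- 25,-19, - 3,44/15, 27 , 61,67,74]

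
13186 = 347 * 38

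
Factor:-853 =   -  853^1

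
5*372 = 1860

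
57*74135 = 4225695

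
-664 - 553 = - 1217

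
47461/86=47461/86  =  551.87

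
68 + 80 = 148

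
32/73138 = 16/36569= 0.00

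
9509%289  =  261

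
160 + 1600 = 1760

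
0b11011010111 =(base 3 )2101212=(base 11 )1352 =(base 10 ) 1751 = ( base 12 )101B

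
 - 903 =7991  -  8894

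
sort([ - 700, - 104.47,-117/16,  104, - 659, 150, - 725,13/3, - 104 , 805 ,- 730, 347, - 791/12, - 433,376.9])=[-730, - 725, - 700, - 659, - 433,  -  104.47, - 104, - 791/12,-117/16, 13/3,104,150, 347, 376.9,805 ] 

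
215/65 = 3 + 4/13 = 3.31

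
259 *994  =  257446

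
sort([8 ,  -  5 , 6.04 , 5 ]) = [ - 5 , 5, 6.04,8 ]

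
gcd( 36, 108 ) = 36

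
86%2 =0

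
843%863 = 843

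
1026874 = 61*16834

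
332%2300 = 332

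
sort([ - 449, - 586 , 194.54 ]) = [ - 586,-449,194.54 ] 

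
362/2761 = 362/2761 =0.13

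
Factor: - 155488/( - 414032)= 86/229 = 2^1*43^1*229^( - 1 )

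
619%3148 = 619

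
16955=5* 3391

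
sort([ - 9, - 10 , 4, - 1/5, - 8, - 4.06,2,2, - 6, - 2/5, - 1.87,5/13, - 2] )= [ - 10,-9, - 8, - 6,-4.06,- 2, - 1.87, - 2/5, - 1/5,5/13,2, 2,4]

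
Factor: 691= 691^1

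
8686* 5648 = 49058528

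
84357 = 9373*9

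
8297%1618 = 207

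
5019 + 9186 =14205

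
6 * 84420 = 506520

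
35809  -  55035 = -19226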